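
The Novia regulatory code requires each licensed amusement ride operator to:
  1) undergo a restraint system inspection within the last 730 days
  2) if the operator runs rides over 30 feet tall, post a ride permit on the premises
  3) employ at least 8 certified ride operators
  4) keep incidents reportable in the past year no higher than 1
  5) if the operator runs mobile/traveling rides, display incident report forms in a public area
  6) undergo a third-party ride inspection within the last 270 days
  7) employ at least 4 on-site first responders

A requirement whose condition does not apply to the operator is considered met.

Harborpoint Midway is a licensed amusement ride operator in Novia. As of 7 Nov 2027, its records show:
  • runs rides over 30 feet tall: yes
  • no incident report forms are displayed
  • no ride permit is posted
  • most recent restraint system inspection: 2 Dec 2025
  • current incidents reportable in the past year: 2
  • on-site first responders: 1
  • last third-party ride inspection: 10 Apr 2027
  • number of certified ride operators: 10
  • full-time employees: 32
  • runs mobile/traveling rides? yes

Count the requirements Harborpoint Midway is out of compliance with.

4

1. restraint system inspection 705 days ago vs limit 730 → met
2. condition 'runs rides over 30 feet tall' holds; ride permit absent → not met
3. certified ride operators 10 ≥ 8 → met
4. incidents reportable in the past year 2 > 1 → not met
5. condition 'runs mobile/traveling rides' holds; incident report forms absent → not met
6. third-party ride inspection 211 days ago vs limit 270 → met
7. on-site first responders 1 < 4 → not met
Not met: 4 of 7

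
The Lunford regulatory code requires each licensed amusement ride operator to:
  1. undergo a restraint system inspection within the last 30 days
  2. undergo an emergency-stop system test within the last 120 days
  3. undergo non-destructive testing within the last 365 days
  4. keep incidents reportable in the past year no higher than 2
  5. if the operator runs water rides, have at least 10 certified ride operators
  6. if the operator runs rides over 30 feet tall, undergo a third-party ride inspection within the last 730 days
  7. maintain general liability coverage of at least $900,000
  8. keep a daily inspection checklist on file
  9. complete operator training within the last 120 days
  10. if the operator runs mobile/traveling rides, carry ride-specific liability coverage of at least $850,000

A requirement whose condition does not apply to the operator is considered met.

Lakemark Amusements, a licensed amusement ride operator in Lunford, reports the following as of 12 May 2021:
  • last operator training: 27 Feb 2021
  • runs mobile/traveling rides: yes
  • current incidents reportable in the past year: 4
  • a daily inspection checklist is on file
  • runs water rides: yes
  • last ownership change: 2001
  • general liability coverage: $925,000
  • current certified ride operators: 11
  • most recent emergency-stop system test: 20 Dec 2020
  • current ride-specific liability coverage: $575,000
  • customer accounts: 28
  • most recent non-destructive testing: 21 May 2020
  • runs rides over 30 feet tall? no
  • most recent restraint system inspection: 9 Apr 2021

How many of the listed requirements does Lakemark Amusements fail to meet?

4

1. restraint system inspection 33 days ago vs limit 30 → not met
2. emergency-stop system test 143 days ago vs limit 120 → not met
3. non-destructive testing 356 days ago vs limit 365 → met
4. incidents reportable in the past year 4 > 2 → not met
5. condition 'runs water rides' holds; certified ride operators 11 ≥ 10 → met
6. condition 'runs rides over 30 feet tall' does not hold → requirement n/a → met
7. general liability coverage $925,000 ≥ $900,000 → met
8. daily inspection checklist present → met
9. operator training 74 days ago vs limit 120 → met
10. condition 'runs mobile/traveling rides' holds; ride-specific liability coverage $575,000 < $850,000 → not met
Not met: 4 of 10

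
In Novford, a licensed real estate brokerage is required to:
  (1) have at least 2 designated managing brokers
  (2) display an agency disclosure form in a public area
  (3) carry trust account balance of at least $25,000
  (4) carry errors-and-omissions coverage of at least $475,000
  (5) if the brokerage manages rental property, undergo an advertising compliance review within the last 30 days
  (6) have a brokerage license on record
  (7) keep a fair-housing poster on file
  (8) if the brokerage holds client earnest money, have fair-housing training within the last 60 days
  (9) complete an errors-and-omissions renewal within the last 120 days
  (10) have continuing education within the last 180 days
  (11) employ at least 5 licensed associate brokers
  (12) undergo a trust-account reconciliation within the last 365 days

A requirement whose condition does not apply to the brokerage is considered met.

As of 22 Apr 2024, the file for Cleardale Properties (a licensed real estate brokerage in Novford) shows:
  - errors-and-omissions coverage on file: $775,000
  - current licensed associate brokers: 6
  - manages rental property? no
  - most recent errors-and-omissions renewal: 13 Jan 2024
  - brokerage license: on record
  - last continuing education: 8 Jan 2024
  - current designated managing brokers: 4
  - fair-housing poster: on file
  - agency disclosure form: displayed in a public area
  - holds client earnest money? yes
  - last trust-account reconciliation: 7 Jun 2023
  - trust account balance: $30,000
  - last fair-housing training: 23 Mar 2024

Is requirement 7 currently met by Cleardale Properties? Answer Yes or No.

7. fair-housing poster present → met

Yes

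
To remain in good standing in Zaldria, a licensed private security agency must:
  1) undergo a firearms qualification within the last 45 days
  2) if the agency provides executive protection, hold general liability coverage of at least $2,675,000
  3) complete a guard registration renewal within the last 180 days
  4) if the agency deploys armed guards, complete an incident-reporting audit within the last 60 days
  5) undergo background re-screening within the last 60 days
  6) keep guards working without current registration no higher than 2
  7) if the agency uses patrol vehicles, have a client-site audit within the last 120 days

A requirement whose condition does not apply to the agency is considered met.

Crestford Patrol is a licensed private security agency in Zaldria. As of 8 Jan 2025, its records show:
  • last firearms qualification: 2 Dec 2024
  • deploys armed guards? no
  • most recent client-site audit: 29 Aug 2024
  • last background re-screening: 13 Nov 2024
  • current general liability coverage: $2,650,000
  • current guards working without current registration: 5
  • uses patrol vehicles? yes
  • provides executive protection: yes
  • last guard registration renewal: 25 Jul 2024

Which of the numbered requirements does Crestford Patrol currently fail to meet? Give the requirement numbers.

2, 6, 7

1. firearms qualification 37 days ago vs limit 45 → met
2. condition 'provides executive protection' holds; general liability coverage $2,650,000 < $2,675,000 → not met
3. guard registration renewal 167 days ago vs limit 180 → met
4. condition 'deploys armed guards' does not hold → requirement n/a → met
5. background re-screening 56 days ago vs limit 60 → met
6. guards working without current registration 5 > 2 → not met
7. condition 'uses patrol vehicles' holds; client-site audit 132 days ago vs limit 120 → not met
Not met: 2, 6, 7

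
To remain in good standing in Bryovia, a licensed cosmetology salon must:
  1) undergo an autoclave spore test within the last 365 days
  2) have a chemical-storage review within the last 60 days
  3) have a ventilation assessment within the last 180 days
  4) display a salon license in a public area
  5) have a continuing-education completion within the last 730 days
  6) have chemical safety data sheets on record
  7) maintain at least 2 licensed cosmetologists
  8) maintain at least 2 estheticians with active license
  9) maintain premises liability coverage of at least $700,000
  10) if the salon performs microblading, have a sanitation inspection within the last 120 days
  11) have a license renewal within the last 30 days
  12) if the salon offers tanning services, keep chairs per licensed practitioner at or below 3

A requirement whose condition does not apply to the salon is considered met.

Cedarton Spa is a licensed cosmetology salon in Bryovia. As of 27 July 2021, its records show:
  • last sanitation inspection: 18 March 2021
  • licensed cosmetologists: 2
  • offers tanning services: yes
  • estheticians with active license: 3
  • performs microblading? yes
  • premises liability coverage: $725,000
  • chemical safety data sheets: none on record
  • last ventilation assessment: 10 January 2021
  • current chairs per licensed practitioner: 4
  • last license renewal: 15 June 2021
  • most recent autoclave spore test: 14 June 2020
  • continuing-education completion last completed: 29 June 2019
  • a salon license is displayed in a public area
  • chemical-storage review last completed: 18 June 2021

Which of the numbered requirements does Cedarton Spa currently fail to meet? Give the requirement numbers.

1, 3, 5, 6, 10, 11, 12

1. autoclave spore test 408 days ago vs limit 365 → not met
2. chemical-storage review 39 days ago vs limit 60 → met
3. ventilation assessment 198 days ago vs limit 180 → not met
4. salon license present → met
5. continuing-education completion 759 days ago vs limit 730 → not met
6. chemical safety data sheets absent → not met
7. licensed cosmetologists 2 ≥ 2 → met
8. estheticians with active license 3 ≥ 2 → met
9. premises liability coverage $725,000 ≥ $700,000 → met
10. condition 'performs microblading' holds; sanitation inspection 131 days ago vs limit 120 → not met
11. license renewal 42 days ago vs limit 30 → not met
12. condition 'offers tanning services' holds; chairs per licensed practitioner 4 > 3 → not met
Not met: 1, 3, 5, 6, 10, 11, 12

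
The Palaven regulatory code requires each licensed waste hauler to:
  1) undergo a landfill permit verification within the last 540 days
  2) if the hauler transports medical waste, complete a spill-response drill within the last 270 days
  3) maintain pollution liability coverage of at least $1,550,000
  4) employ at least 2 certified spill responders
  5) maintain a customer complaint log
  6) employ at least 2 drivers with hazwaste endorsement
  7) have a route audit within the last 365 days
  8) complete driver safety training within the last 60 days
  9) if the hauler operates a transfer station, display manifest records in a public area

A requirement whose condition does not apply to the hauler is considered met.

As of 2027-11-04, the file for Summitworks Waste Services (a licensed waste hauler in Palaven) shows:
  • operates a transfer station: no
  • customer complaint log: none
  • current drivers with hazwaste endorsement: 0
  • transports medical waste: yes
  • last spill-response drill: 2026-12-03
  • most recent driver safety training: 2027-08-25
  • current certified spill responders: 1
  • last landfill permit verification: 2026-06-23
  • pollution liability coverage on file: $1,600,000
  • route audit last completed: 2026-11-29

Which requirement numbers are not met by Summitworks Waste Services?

2, 4, 5, 6, 8

1. landfill permit verification 499 days ago vs limit 540 → met
2. condition 'transports medical waste' holds; spill-response drill 336 days ago vs limit 270 → not met
3. pollution liability coverage $1,600,000 ≥ $1,550,000 → met
4. certified spill responders 1 < 2 → not met
5. customer complaint log absent → not met
6. drivers with hazwaste endorsement 0 < 2 → not met
7. route audit 340 days ago vs limit 365 → met
8. driver safety training 71 days ago vs limit 60 → not met
9. condition 'operates a transfer station' does not hold → requirement n/a → met
Not met: 2, 4, 5, 6, 8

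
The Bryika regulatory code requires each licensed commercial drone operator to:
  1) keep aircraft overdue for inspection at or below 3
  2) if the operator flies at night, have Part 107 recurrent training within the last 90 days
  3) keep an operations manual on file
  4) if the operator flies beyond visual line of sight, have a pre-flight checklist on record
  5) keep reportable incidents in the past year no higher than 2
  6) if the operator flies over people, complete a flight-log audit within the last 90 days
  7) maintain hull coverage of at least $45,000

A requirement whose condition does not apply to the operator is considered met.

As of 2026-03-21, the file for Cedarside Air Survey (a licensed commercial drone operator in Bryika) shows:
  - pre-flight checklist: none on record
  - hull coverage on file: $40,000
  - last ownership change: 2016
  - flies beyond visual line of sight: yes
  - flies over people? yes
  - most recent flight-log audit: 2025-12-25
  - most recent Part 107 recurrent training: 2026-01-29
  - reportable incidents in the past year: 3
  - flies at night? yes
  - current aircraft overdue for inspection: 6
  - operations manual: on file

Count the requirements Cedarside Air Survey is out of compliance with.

1. aircraft overdue for inspection 6 > 3 → not met
2. condition 'flies at night' holds; Part 107 recurrent training 51 days ago vs limit 90 → met
3. operations manual present → met
4. condition 'flies beyond visual line of sight' holds; pre-flight checklist absent → not met
5. reportable incidents in the past year 3 > 2 → not met
6. condition 'flies over people' holds; flight-log audit 86 days ago vs limit 90 → met
7. hull coverage $40,000 < $45,000 → not met
Not met: 4 of 7

4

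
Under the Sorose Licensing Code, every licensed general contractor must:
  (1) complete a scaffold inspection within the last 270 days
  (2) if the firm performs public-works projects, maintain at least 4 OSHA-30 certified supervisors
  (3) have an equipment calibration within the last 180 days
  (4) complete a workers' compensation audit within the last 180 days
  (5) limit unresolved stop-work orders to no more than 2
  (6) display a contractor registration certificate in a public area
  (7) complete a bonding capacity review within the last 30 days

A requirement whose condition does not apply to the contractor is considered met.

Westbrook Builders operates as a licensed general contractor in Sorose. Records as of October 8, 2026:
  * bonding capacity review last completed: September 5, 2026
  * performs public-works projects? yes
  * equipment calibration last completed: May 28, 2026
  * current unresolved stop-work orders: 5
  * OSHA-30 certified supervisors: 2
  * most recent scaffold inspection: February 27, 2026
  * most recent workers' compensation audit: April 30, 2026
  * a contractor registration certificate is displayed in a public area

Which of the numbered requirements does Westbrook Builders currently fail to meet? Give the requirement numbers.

2, 5, 7

1. scaffold inspection 223 days ago vs limit 270 → met
2. condition 'performs public-works projects' holds; OSHA-30 certified supervisors 2 < 4 → not met
3. equipment calibration 133 days ago vs limit 180 → met
4. workers' compensation audit 161 days ago vs limit 180 → met
5. unresolved stop-work orders 5 > 2 → not met
6. contractor registration certificate present → met
7. bonding capacity review 33 days ago vs limit 30 → not met
Not met: 2, 5, 7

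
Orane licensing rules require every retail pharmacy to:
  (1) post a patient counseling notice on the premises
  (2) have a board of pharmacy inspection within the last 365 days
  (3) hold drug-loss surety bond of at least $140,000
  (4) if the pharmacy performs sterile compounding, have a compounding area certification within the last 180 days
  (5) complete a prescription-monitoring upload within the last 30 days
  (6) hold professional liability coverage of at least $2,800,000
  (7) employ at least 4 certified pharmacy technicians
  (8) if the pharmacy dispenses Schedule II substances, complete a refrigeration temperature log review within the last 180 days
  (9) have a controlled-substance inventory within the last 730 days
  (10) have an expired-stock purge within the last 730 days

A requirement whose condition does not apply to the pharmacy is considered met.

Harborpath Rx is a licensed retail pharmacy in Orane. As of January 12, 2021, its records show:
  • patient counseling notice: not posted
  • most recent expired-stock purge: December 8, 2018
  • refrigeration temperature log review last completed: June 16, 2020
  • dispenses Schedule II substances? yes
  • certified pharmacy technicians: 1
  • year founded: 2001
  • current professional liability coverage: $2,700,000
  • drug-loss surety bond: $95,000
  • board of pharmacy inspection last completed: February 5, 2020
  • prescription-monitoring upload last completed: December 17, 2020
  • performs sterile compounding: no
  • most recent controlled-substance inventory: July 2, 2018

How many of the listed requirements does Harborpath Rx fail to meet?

7

1. patient counseling notice absent → not met
2. board of pharmacy inspection 342 days ago vs limit 365 → met
3. drug-loss surety bond $95,000 < $140,000 → not met
4. condition 'performs sterile compounding' does not hold → requirement n/a → met
5. prescription-monitoring upload 26 days ago vs limit 30 → met
6. professional liability coverage $2,700,000 < $2,800,000 → not met
7. certified pharmacy technicians 1 < 4 → not met
8. condition 'dispenses Schedule II substances' holds; refrigeration temperature log review 210 days ago vs limit 180 → not met
9. controlled-substance inventory 925 days ago vs limit 730 → not met
10. expired-stock purge 766 days ago vs limit 730 → not met
Not met: 7 of 10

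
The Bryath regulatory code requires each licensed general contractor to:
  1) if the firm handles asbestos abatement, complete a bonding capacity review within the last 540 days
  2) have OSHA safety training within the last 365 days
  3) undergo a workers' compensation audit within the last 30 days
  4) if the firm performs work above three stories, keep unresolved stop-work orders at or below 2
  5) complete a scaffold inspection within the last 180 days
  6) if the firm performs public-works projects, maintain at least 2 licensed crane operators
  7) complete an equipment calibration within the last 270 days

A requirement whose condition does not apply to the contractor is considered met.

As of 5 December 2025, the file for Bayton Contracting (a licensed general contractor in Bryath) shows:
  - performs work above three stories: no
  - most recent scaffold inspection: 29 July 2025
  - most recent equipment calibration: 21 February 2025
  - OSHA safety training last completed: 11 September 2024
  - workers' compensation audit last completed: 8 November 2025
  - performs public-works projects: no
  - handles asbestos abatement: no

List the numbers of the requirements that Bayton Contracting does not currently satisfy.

1. condition 'handles asbestos abatement' does not hold → requirement n/a → met
2. OSHA safety training 450 days ago vs limit 365 → not met
3. workers' compensation audit 27 days ago vs limit 30 → met
4. condition 'performs work above three stories' does not hold → requirement n/a → met
5. scaffold inspection 129 days ago vs limit 180 → met
6. condition 'performs public-works projects' does not hold → requirement n/a → met
7. equipment calibration 287 days ago vs limit 270 → not met
Not met: 2, 7

2, 7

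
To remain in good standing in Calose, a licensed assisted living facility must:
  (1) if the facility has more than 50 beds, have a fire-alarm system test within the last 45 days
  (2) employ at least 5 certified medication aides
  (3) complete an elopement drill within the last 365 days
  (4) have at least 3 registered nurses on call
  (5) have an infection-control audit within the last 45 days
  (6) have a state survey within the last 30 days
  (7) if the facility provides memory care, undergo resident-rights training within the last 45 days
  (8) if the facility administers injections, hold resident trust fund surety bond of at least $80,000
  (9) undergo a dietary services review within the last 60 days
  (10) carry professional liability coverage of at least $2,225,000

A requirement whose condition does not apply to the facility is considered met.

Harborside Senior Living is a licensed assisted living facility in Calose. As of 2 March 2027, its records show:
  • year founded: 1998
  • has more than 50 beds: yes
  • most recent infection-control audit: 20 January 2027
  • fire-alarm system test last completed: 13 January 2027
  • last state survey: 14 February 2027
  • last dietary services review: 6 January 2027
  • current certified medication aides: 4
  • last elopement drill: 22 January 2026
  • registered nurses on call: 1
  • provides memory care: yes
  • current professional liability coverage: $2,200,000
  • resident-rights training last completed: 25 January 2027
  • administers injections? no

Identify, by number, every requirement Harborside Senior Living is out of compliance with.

1, 2, 3, 4, 10

1. condition 'has more than 50 beds' holds; fire-alarm system test 48 days ago vs limit 45 → not met
2. certified medication aides 4 < 5 → not met
3. elopement drill 404 days ago vs limit 365 → not met
4. registered nurses on call 1 < 3 → not met
5. infection-control audit 41 days ago vs limit 45 → met
6. state survey 16 days ago vs limit 30 → met
7. condition 'provides memory care' holds; resident-rights training 36 days ago vs limit 45 → met
8. condition 'administers injections' does not hold → requirement n/a → met
9. dietary services review 55 days ago vs limit 60 → met
10. professional liability coverage $2,200,000 < $2,225,000 → not met
Not met: 1, 2, 3, 4, 10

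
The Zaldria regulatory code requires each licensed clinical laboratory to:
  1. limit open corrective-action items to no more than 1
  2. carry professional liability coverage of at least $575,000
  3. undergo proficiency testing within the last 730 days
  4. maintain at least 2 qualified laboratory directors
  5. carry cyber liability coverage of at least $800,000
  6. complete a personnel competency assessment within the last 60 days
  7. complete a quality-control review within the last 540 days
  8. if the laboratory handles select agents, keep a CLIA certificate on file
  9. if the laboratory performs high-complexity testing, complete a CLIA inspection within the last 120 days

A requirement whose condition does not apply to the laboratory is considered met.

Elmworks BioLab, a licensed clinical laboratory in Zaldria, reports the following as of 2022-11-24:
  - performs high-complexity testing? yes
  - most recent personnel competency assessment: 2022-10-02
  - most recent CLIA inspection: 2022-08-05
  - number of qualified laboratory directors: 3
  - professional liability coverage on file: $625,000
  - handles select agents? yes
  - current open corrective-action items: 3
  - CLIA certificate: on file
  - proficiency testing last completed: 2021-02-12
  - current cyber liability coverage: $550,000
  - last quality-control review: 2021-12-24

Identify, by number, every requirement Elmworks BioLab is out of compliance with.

1. open corrective-action items 3 > 1 → not met
2. professional liability coverage $625,000 ≥ $575,000 → met
3. proficiency testing 650 days ago vs limit 730 → met
4. qualified laboratory directors 3 ≥ 2 → met
5. cyber liability coverage $550,000 < $800,000 → not met
6. personnel competency assessment 53 days ago vs limit 60 → met
7. quality-control review 335 days ago vs limit 540 → met
8. condition 'handles select agents' holds; CLIA certificate present → met
9. condition 'performs high-complexity testing' holds; CLIA inspection 111 days ago vs limit 120 → met
Not met: 1, 5

1, 5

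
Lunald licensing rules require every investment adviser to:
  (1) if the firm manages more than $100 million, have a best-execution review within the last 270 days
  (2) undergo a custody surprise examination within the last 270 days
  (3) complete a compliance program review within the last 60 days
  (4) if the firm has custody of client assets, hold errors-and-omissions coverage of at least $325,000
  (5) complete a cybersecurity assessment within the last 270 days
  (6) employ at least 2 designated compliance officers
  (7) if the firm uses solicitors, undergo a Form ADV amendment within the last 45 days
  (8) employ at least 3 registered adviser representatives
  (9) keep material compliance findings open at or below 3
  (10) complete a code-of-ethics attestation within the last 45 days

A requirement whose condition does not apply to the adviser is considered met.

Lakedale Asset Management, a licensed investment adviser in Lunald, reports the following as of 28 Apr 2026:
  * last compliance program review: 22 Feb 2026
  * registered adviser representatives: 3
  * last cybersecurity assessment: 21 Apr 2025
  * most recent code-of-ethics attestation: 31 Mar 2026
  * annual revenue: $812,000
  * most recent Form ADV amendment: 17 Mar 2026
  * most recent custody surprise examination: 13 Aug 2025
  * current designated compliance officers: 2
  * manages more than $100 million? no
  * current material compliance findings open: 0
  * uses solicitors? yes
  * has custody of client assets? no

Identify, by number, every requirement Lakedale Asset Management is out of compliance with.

1. condition 'manages more than $100 million' does not hold → requirement n/a → met
2. custody surprise examination 258 days ago vs limit 270 → met
3. compliance program review 65 days ago vs limit 60 → not met
4. condition 'has custody of client assets' does not hold → requirement n/a → met
5. cybersecurity assessment 372 days ago vs limit 270 → not met
6. designated compliance officers 2 ≥ 2 → met
7. condition 'uses solicitors' holds; Form ADV amendment 42 days ago vs limit 45 → met
8. registered adviser representatives 3 ≥ 3 → met
9. material compliance findings open 0 ≤ 3 → met
10. code-of-ethics attestation 28 days ago vs limit 45 → met
Not met: 3, 5

3, 5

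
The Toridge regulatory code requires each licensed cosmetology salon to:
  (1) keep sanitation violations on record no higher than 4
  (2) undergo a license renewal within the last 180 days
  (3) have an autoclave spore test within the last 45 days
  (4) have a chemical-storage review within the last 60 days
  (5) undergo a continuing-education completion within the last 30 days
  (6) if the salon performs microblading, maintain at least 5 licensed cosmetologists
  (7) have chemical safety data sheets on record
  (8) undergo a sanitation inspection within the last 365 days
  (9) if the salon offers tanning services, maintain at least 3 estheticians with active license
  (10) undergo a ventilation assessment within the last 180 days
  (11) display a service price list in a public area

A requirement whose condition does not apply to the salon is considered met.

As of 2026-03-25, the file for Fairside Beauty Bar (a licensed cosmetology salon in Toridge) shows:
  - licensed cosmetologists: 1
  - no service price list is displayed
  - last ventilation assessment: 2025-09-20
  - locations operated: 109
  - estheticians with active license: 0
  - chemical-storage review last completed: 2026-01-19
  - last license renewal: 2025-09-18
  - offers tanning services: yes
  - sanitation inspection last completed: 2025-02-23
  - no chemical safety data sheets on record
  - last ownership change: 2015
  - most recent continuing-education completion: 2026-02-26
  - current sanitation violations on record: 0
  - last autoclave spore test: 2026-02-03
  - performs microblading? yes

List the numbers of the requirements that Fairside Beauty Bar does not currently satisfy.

1. sanitation violations on record 0 ≤ 4 → met
2. license renewal 188 days ago vs limit 180 → not met
3. autoclave spore test 50 days ago vs limit 45 → not met
4. chemical-storage review 65 days ago vs limit 60 → not met
5. continuing-education completion 27 days ago vs limit 30 → met
6. condition 'performs microblading' holds; licensed cosmetologists 1 < 5 → not met
7. chemical safety data sheets absent → not met
8. sanitation inspection 395 days ago vs limit 365 → not met
9. condition 'offers tanning services' holds; estheticians with active license 0 < 3 → not met
10. ventilation assessment 186 days ago vs limit 180 → not met
11. service price list absent → not met
Not met: 2, 3, 4, 6, 7, 8, 9, 10, 11

2, 3, 4, 6, 7, 8, 9, 10, 11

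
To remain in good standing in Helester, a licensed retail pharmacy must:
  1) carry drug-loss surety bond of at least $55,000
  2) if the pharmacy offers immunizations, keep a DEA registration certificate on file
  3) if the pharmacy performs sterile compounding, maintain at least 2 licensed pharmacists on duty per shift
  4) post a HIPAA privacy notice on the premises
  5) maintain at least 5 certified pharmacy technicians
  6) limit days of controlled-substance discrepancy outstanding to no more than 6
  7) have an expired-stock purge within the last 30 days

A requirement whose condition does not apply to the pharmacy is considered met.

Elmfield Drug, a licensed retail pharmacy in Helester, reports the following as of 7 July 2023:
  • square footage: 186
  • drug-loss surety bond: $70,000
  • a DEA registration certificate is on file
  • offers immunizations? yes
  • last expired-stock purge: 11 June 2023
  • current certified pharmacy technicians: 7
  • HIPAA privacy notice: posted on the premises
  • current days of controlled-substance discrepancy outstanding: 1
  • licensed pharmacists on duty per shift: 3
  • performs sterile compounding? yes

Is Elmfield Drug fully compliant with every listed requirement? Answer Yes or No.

1. drug-loss surety bond $70,000 ≥ $55,000 → met
2. condition 'offers immunizations' holds; DEA registration certificate present → met
3. condition 'performs sterile compounding' holds; licensed pharmacists on duty per shift 3 ≥ 2 → met
4. HIPAA privacy notice present → met
5. certified pharmacy technicians 7 ≥ 5 → met
6. days of controlled-substance discrepancy outstanding 1 ≤ 6 → met
7. expired-stock purge 26 days ago vs limit 30 → met
All met.

Yes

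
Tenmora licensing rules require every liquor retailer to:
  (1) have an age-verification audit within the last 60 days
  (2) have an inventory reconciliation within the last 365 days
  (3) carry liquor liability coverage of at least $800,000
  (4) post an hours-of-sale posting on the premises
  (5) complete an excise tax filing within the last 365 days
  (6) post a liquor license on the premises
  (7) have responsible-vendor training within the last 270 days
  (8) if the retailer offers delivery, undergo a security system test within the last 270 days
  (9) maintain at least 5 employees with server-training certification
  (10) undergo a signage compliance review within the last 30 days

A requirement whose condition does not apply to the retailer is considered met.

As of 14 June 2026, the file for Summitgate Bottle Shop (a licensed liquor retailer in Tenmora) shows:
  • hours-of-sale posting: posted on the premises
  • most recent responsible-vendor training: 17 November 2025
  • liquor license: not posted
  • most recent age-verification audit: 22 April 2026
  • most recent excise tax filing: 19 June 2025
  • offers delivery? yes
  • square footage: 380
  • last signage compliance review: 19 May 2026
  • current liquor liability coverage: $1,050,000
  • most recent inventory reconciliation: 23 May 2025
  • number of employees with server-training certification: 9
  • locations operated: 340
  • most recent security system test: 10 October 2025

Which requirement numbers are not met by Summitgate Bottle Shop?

1. age-verification audit 53 days ago vs limit 60 → met
2. inventory reconciliation 387 days ago vs limit 365 → not met
3. liquor liability coverage $1,050,000 ≥ $800,000 → met
4. hours-of-sale posting present → met
5. excise tax filing 360 days ago vs limit 365 → met
6. liquor license absent → not met
7. responsible-vendor training 209 days ago vs limit 270 → met
8. condition 'offers delivery' holds; security system test 247 days ago vs limit 270 → met
9. employees with server-training certification 9 ≥ 5 → met
10. signage compliance review 26 days ago vs limit 30 → met
Not met: 2, 6

2, 6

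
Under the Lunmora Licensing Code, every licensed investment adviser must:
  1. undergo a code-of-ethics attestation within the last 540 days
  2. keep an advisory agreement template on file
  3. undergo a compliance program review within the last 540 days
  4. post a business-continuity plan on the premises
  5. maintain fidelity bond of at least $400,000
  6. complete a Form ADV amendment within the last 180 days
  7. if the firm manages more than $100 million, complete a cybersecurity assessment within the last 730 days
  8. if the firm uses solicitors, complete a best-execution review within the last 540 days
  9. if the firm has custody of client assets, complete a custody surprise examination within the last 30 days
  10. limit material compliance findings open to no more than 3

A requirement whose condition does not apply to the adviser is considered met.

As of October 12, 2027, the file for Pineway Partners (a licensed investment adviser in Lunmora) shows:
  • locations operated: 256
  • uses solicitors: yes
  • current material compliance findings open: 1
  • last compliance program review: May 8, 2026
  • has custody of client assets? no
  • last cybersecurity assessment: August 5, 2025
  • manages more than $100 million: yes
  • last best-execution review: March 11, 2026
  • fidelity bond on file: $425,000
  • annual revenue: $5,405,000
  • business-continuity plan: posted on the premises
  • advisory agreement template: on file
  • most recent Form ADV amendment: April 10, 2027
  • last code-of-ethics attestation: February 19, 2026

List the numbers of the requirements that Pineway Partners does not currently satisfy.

1. code-of-ethics attestation 600 days ago vs limit 540 → not met
2. advisory agreement template present → met
3. compliance program review 522 days ago vs limit 540 → met
4. business-continuity plan present → met
5. fidelity bond $425,000 ≥ $400,000 → met
6. Form ADV amendment 185 days ago vs limit 180 → not met
7. condition 'manages more than $100 million' holds; cybersecurity assessment 798 days ago vs limit 730 → not met
8. condition 'uses solicitors' holds; best-execution review 580 days ago vs limit 540 → not met
9. condition 'has custody of client assets' does not hold → requirement n/a → met
10. material compliance findings open 1 ≤ 3 → met
Not met: 1, 6, 7, 8

1, 6, 7, 8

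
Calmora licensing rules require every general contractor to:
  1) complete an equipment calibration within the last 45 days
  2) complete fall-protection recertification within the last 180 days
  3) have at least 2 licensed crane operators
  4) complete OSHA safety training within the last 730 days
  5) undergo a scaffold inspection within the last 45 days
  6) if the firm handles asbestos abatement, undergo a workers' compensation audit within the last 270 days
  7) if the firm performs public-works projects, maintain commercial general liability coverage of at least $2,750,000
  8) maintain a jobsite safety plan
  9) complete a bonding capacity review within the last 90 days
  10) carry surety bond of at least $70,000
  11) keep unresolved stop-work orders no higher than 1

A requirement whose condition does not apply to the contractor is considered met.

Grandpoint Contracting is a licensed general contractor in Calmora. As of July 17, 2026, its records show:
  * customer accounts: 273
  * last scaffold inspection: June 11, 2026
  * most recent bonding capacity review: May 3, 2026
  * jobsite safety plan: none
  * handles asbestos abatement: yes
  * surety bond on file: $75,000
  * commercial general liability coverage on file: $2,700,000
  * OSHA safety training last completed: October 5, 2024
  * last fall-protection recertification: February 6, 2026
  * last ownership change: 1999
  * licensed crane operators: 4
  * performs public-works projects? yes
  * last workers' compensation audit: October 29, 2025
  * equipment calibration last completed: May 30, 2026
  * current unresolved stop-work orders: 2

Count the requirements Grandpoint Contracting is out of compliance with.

4

1. equipment calibration 48 days ago vs limit 45 → not met
2. fall-protection recertification 161 days ago vs limit 180 → met
3. licensed crane operators 4 ≥ 2 → met
4. OSHA safety training 650 days ago vs limit 730 → met
5. scaffold inspection 36 days ago vs limit 45 → met
6. condition 'handles asbestos abatement' holds; workers' compensation audit 261 days ago vs limit 270 → met
7. condition 'performs public-works projects' holds; commercial general liability coverage $2,700,000 < $2,750,000 → not met
8. jobsite safety plan absent → not met
9. bonding capacity review 75 days ago vs limit 90 → met
10. surety bond $75,000 ≥ $70,000 → met
11. unresolved stop-work orders 2 > 1 → not met
Not met: 4 of 11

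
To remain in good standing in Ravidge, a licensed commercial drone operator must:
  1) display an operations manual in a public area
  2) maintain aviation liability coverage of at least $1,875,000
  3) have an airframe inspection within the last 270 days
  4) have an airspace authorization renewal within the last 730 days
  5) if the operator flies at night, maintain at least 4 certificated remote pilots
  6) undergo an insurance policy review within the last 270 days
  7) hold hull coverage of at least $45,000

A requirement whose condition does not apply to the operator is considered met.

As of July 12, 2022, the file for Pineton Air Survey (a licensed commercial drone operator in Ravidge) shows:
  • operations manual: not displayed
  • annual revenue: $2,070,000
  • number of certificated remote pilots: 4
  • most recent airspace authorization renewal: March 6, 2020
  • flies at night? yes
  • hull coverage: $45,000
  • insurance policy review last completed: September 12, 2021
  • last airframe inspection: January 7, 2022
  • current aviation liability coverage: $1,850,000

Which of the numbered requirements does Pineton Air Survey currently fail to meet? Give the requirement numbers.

1, 2, 4, 6

1. operations manual absent → not met
2. aviation liability coverage $1,850,000 < $1,875,000 → not met
3. airframe inspection 186 days ago vs limit 270 → met
4. airspace authorization renewal 858 days ago vs limit 730 → not met
5. condition 'flies at night' holds; certificated remote pilots 4 ≥ 4 → met
6. insurance policy review 303 days ago vs limit 270 → not met
7. hull coverage $45,000 ≥ $45,000 → met
Not met: 1, 2, 4, 6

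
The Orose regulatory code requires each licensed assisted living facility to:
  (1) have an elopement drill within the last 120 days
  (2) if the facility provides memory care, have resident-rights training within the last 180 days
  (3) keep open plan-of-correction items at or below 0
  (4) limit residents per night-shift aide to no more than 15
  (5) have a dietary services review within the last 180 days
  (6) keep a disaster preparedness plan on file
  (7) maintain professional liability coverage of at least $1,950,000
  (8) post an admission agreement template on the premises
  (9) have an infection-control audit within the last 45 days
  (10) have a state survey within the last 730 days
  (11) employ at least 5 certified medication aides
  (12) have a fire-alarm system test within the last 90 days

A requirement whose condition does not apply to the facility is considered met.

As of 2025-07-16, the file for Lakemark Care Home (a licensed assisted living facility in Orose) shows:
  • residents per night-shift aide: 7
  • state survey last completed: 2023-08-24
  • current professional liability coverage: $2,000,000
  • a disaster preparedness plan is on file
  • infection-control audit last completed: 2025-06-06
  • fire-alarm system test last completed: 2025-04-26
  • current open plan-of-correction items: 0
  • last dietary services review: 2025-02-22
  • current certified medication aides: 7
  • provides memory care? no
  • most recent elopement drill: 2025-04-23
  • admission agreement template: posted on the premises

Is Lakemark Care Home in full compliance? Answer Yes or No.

1. elopement drill 84 days ago vs limit 120 → met
2. condition 'provides memory care' does not hold → requirement n/a → met
3. open plan-of-correction items 0 ≤ 0 → met
4. residents per night-shift aide 7 ≤ 15 → met
5. dietary services review 144 days ago vs limit 180 → met
6. disaster preparedness plan present → met
7. professional liability coverage $2,000,000 ≥ $1,950,000 → met
8. admission agreement template present → met
9. infection-control audit 40 days ago vs limit 45 → met
10. state survey 692 days ago vs limit 730 → met
11. certified medication aides 7 ≥ 5 → met
12. fire-alarm system test 81 days ago vs limit 90 → met
All met.

Yes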